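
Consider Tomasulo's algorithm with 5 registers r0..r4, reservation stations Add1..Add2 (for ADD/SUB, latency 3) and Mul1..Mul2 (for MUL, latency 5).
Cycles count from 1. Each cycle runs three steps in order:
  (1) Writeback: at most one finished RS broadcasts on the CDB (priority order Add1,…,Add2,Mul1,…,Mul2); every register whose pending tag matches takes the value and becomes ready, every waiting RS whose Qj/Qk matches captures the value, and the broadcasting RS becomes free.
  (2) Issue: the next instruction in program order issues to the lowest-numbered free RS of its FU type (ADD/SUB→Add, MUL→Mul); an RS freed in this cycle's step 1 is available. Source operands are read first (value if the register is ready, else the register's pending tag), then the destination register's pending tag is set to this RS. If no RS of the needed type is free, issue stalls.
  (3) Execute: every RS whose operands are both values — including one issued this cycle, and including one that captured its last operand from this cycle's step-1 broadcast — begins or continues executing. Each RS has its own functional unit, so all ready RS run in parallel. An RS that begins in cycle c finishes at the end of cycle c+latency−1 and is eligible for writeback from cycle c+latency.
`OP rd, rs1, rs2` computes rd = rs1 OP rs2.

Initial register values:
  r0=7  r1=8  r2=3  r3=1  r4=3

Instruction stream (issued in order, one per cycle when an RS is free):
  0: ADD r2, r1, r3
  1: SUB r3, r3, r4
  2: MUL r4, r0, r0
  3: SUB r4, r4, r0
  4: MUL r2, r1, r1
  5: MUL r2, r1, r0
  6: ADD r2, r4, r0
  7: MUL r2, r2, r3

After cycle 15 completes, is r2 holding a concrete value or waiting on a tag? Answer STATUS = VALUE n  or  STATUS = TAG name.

cycle 1: issue ADD r2<-Add1 // r0:7,r1:8,r2:Add1,r3:1,r4:3
cycle 2: issue SUB r3<-Add2 // r0:7,r1:8,r2:Add1,r3:Add2,r4:3
cycle 3: issue MUL r4<-Mul1 // r0:7,r1:8,r2:Add1,r3:Add2,r4:Mul1
cycle 4: CDB Add1=9; issue SUB r4<-Add1 // r0:7,r1:8,r2:9,r3:Add2,r4:Add1
cycle 5: CDB Add2=-2; issue MUL r2<-Mul2 // r0:7,r1:8,r2:Mul2,r3:-2,r4:Add1
cycle 6: stall // r0:7,r1:8,r2:Mul2,r3:-2,r4:Add1
cycle 7: stall // r0:7,r1:8,r2:Mul2,r3:-2,r4:Add1
cycle 8: CDB Mul1=49; issue MUL r2<-Mul1 // r0:7,r1:8,r2:Mul1,r3:-2,r4:Add1
cycle 9: issue ADD r2<-Add2 // r0:7,r1:8,r2:Add2,r3:-2,r4:Add1
cycle 10: CDB Mul2=64; issue MUL r2<-Mul2 // r0:7,r1:8,r2:Mul2,r3:-2,r4:Add1
cycle 11: CDB Add1=42 // r0:7,r1:8,r2:Mul2,r3:-2,r4:42
cycle 12: - // r0:7,r1:8,r2:Mul2,r3:-2,r4:42
cycle 13: CDB Mul1=56 // r0:7,r1:8,r2:Mul2,r3:-2,r4:42
cycle 14: CDB Add2=49 // r0:7,r1:8,r2:Mul2,r3:-2,r4:42
cycle 15: - // r0:7,r1:8,r2:Mul2,r3:-2,r4:42

STATUS = TAG Mul2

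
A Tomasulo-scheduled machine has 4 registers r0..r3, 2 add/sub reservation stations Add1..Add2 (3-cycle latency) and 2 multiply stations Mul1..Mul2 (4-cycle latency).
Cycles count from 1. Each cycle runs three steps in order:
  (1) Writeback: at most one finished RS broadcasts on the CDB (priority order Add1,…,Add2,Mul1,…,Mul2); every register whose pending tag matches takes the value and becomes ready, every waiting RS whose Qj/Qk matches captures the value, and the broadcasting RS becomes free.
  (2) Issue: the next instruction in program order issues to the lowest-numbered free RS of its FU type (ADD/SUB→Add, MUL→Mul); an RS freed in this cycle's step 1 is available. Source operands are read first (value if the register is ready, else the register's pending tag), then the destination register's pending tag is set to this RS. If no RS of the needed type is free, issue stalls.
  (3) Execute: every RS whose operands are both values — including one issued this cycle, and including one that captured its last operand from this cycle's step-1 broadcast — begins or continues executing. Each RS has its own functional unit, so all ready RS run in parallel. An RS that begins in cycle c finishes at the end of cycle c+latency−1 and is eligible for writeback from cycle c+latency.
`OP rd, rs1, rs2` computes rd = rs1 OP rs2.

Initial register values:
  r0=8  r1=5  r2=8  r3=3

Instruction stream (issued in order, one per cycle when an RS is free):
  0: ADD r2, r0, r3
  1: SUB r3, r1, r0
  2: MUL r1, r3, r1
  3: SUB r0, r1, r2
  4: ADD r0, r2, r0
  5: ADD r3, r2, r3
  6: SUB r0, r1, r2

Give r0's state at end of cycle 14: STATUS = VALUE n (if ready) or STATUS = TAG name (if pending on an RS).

  c1: issue ADD r2<-Add1  regs: r0:8,r1:5,r2:Add1,r3:3
  c2: issue SUB r3<-Add2  regs: r0:8,r1:5,r2:Add1,r3:Add2
  c3: issue MUL r1<-Mul1  regs: r0:8,r1:Mul1,r2:Add1,r3:Add2
  c4: CDB Add1=11; issue SUB r0<-Add1  regs: r0:Add1,r1:Mul1,r2:11,r3:Add2
  c5: CDB Add2=-3; issue ADD r0<-Add2  regs: r0:Add2,r1:Mul1,r2:11,r3:-3
  c6: stall  regs: r0:Add2,r1:Mul1,r2:11,r3:-3
  c7: stall  regs: r0:Add2,r1:Mul1,r2:11,r3:-3
  c8: stall  regs: r0:Add2,r1:Mul1,r2:11,r3:-3
  c9: CDB Mul1=-15; stall  regs: r0:Add2,r1:-15,r2:11,r3:-3
  c10: stall  regs: r0:Add2,r1:-15,r2:11,r3:-3
  c11: stall  regs: r0:Add2,r1:-15,r2:11,r3:-3
  c12: CDB Add1=-26; issue ADD r3<-Add1  regs: r0:Add2,r1:-15,r2:11,r3:Add1
  c13: stall  regs: r0:Add2,r1:-15,r2:11,r3:Add1
  c14: stall  regs: r0:Add2,r1:-15,r2:11,r3:Add1

STATUS = TAG Add2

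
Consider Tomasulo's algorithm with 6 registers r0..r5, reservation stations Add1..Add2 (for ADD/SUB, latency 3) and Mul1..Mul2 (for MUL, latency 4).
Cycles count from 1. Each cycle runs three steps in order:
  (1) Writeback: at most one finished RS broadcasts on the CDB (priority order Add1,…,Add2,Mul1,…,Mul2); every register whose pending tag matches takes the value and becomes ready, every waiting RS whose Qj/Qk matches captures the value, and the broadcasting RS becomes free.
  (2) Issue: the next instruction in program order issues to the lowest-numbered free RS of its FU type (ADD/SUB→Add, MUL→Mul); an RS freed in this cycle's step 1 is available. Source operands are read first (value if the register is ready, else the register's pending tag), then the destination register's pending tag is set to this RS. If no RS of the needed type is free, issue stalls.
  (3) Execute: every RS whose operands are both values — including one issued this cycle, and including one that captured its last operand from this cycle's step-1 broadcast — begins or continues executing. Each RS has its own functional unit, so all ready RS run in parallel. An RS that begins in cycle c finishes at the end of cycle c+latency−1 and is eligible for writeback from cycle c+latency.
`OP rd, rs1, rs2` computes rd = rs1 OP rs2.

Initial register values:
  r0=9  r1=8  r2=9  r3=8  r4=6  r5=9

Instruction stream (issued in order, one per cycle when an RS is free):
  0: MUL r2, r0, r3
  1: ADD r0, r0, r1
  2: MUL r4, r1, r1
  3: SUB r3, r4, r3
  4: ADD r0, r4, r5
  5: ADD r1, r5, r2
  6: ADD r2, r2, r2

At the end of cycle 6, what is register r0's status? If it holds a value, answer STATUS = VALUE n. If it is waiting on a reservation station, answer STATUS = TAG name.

STATUS = TAG Add1

  c1: issue MUL r2<-Mul1  regs: r0:9,r1:8,r2:Mul1,r3:8,r4:6,r5:9
  c2: issue ADD r0<-Add1  regs: r0:Add1,r1:8,r2:Mul1,r3:8,r4:6,r5:9
  c3: issue MUL r4<-Mul2  regs: r0:Add1,r1:8,r2:Mul1,r3:8,r4:Mul2,r5:9
  c4: issue SUB r3<-Add2  regs: r0:Add1,r1:8,r2:Mul1,r3:Add2,r4:Mul2,r5:9
  c5: CDB Add1=17; issue ADD r0<-Add1  regs: r0:Add1,r1:8,r2:Mul1,r3:Add2,r4:Mul2,r5:9
  c6: CDB Mul1=72; stall  regs: r0:Add1,r1:8,r2:72,r3:Add2,r4:Mul2,r5:9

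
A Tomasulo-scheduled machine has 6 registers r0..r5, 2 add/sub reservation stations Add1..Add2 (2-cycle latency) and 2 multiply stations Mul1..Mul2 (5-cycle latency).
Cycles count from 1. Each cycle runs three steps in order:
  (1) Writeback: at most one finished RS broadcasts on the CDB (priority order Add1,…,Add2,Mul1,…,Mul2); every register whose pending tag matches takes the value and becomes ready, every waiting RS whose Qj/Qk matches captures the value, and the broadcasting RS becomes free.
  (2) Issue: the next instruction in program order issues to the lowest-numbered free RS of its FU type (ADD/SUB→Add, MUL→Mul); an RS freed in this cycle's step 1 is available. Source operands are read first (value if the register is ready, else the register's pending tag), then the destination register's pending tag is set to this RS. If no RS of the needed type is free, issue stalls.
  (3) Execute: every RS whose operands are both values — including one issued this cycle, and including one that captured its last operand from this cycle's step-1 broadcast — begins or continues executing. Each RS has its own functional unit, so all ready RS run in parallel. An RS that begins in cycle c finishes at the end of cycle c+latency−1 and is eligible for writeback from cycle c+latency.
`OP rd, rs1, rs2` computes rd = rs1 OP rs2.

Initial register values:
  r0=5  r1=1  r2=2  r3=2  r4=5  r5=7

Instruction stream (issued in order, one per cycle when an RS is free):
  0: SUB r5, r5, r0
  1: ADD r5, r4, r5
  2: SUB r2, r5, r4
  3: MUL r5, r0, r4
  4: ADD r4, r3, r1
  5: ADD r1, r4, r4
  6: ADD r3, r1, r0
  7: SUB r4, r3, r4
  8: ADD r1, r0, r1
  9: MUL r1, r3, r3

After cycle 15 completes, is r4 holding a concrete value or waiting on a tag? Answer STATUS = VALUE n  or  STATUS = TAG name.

  c1: issue SUB r5<-Add1  regs: r0:5,r1:1,r2:2,r3:2,r4:5,r5:Add1
  c2: issue ADD r5<-Add2  regs: r0:5,r1:1,r2:2,r3:2,r4:5,r5:Add2
  c3: CDB Add1=2; issue SUB r2<-Add1  regs: r0:5,r1:1,r2:Add1,r3:2,r4:5,r5:Add2
  c4: issue MUL r5<-Mul1  regs: r0:5,r1:1,r2:Add1,r3:2,r4:5,r5:Mul1
  c5: CDB Add2=7; issue ADD r4<-Add2  regs: r0:5,r1:1,r2:Add1,r3:2,r4:Add2,r5:Mul1
  c6: stall  regs: r0:5,r1:1,r2:Add1,r3:2,r4:Add2,r5:Mul1
  c7: CDB Add1=2; issue ADD r1<-Add1  regs: r0:5,r1:Add1,r2:2,r3:2,r4:Add2,r5:Mul1
  c8: CDB Add2=3; issue ADD r3<-Add2  regs: r0:5,r1:Add1,r2:2,r3:Add2,r4:3,r5:Mul1
  c9: CDB Mul1=25; stall  regs: r0:5,r1:Add1,r2:2,r3:Add2,r4:3,r5:25
  c10: CDB Add1=6; issue SUB r4<-Add1  regs: r0:5,r1:6,r2:2,r3:Add2,r4:Add1,r5:25
  c11: stall  regs: r0:5,r1:6,r2:2,r3:Add2,r4:Add1,r5:25
  c12: CDB Add2=11; issue ADD r1<-Add2  regs: r0:5,r1:Add2,r2:2,r3:11,r4:Add1,r5:25
  c13: issue MUL r1<-Mul1  regs: r0:5,r1:Mul1,r2:2,r3:11,r4:Add1,r5:25
  c14: CDB Add1=8  regs: r0:5,r1:Mul1,r2:2,r3:11,r4:8,r5:25
  c15: CDB Add2=11  regs: r0:5,r1:Mul1,r2:2,r3:11,r4:8,r5:25

STATUS = VALUE 8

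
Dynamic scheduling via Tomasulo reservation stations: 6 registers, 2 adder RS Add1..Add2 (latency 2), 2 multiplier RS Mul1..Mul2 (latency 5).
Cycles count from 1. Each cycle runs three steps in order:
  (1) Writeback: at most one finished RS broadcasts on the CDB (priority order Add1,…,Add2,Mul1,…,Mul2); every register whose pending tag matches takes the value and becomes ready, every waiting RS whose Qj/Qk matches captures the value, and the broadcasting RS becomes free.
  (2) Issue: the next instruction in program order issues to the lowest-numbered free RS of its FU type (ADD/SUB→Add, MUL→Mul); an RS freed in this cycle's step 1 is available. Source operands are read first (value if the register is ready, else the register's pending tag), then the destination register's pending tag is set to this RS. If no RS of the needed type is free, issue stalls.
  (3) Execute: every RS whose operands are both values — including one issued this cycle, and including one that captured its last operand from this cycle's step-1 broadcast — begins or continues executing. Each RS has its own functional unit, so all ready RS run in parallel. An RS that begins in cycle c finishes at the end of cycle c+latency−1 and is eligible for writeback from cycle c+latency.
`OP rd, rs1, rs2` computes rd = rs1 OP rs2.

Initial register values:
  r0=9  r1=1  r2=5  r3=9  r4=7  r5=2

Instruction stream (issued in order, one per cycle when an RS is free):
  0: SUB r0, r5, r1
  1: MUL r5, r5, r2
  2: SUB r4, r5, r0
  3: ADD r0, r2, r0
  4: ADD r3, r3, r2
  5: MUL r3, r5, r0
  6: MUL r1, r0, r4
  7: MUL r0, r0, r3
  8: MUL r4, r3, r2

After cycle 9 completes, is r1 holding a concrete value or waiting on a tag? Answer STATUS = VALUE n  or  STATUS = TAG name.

  c1: issue SUB r0<-Add1  regs: r0:Add1,r1:1,r2:5,r3:9,r4:7,r5:2
  c2: issue MUL r5<-Mul1  regs: r0:Add1,r1:1,r2:5,r3:9,r4:7,r5:Mul1
  c3: CDB Add1=1; issue SUB r4<-Add1  regs: r0:1,r1:1,r2:5,r3:9,r4:Add1,r5:Mul1
  c4: issue ADD r0<-Add2  regs: r0:Add2,r1:1,r2:5,r3:9,r4:Add1,r5:Mul1
  c5: stall  regs: r0:Add2,r1:1,r2:5,r3:9,r4:Add1,r5:Mul1
  c6: CDB Add2=6; issue ADD r3<-Add2  regs: r0:6,r1:1,r2:5,r3:Add2,r4:Add1,r5:Mul1
  c7: CDB Mul1=10; issue MUL r3<-Mul1  regs: r0:6,r1:1,r2:5,r3:Mul1,r4:Add1,r5:10
  c8: CDB Add2=14; issue MUL r1<-Mul2  regs: r0:6,r1:Mul2,r2:5,r3:Mul1,r4:Add1,r5:10
  c9: CDB Add1=9; stall  regs: r0:6,r1:Mul2,r2:5,r3:Mul1,r4:9,r5:10

STATUS = TAG Mul2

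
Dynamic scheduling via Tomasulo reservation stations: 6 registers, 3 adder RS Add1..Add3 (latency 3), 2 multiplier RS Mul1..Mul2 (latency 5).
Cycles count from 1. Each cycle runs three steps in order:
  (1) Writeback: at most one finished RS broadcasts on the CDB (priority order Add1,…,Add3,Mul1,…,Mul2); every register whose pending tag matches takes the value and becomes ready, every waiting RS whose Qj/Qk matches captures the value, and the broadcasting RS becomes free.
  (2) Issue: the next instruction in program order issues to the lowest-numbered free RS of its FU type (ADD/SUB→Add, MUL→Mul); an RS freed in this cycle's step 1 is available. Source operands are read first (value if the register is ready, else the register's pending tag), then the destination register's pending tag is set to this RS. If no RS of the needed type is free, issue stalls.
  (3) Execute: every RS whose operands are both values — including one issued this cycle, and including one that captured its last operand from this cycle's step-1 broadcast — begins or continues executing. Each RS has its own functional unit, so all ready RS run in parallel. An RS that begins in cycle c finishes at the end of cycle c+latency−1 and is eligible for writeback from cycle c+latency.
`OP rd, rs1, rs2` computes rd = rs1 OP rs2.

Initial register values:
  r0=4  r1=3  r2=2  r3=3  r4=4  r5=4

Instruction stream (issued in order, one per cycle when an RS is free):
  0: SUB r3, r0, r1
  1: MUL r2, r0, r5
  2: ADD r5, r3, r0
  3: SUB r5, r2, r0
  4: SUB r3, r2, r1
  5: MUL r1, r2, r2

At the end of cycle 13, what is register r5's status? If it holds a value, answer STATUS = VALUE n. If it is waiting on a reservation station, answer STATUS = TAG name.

c1: issue SUB r3<-Add1 | r0:4,r1:3,r2:2,r3:Add1,r4:4,r5:4
c2: issue MUL r2<-Mul1 | r0:4,r1:3,r2:Mul1,r3:Add1,r4:4,r5:4
c3: issue ADD r5<-Add2 | r0:4,r1:3,r2:Mul1,r3:Add1,r4:4,r5:Add2
c4: CDB Add1=1; issue SUB r5<-Add1 | r0:4,r1:3,r2:Mul1,r3:1,r4:4,r5:Add1
c5: issue SUB r3<-Add3 | r0:4,r1:3,r2:Mul1,r3:Add3,r4:4,r5:Add1
c6: issue MUL r1<-Mul2 | r0:4,r1:Mul2,r2:Mul1,r3:Add3,r4:4,r5:Add1
c7: CDB Add2=5 | r0:4,r1:Mul2,r2:Mul1,r3:Add3,r4:4,r5:Add1
c8: CDB Mul1=16 | r0:4,r1:Mul2,r2:16,r3:Add3,r4:4,r5:Add1
c9: - | r0:4,r1:Mul2,r2:16,r3:Add3,r4:4,r5:Add1
c10: - | r0:4,r1:Mul2,r2:16,r3:Add3,r4:4,r5:Add1
c11: CDB Add1=12 | r0:4,r1:Mul2,r2:16,r3:Add3,r4:4,r5:12
c12: CDB Add3=13 | r0:4,r1:Mul2,r2:16,r3:13,r4:4,r5:12
c13: CDB Mul2=256 | r0:4,r1:256,r2:16,r3:13,r4:4,r5:12

STATUS = VALUE 12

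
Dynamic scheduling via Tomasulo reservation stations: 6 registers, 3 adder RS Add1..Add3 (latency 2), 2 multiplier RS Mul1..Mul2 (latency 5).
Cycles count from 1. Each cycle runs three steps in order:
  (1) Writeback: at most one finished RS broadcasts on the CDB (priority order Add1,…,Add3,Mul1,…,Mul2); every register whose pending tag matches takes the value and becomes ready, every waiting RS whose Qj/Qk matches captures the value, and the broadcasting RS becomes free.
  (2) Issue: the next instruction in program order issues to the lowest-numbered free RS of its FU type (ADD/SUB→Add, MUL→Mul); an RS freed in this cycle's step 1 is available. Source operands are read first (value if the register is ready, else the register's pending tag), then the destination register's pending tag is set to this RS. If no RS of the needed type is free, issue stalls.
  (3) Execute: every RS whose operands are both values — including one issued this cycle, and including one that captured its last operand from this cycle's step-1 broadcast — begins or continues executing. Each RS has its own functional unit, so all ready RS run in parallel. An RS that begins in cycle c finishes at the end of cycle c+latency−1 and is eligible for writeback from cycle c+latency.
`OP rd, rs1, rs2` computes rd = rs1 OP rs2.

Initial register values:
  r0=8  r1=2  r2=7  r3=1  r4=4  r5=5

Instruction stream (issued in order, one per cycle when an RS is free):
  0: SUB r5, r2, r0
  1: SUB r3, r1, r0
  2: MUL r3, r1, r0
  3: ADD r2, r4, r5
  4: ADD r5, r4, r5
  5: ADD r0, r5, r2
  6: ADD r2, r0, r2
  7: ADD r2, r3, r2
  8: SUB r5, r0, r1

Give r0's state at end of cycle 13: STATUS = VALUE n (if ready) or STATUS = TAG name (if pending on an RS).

  c1: issue SUB r5<-Add1  regs: r0:8,r1:2,r2:7,r3:1,r4:4,r5:Add1
  c2: issue SUB r3<-Add2  regs: r0:8,r1:2,r2:7,r3:Add2,r4:4,r5:Add1
  c3: CDB Add1=-1; issue MUL r3<-Mul1  regs: r0:8,r1:2,r2:7,r3:Mul1,r4:4,r5:-1
  c4: CDB Add2=-6; issue ADD r2<-Add1  regs: r0:8,r1:2,r2:Add1,r3:Mul1,r4:4,r5:-1
  c5: issue ADD r5<-Add2  regs: r0:8,r1:2,r2:Add1,r3:Mul1,r4:4,r5:Add2
  c6: CDB Add1=3; issue ADD r0<-Add1  regs: r0:Add1,r1:2,r2:3,r3:Mul1,r4:4,r5:Add2
  c7: CDB Add2=3; issue ADD r2<-Add2  regs: r0:Add1,r1:2,r2:Add2,r3:Mul1,r4:4,r5:3
  c8: CDB Mul1=16; issue ADD r2<-Add3  regs: r0:Add1,r1:2,r2:Add3,r3:16,r4:4,r5:3
  c9: CDB Add1=6; issue SUB r5<-Add1  regs: r0:6,r1:2,r2:Add3,r3:16,r4:4,r5:Add1
  c10: -  regs: r0:6,r1:2,r2:Add3,r3:16,r4:4,r5:Add1
  c11: CDB Add1=4  regs: r0:6,r1:2,r2:Add3,r3:16,r4:4,r5:4
  c12: CDB Add2=9  regs: r0:6,r1:2,r2:Add3,r3:16,r4:4,r5:4
  c13: -  regs: r0:6,r1:2,r2:Add3,r3:16,r4:4,r5:4

STATUS = VALUE 6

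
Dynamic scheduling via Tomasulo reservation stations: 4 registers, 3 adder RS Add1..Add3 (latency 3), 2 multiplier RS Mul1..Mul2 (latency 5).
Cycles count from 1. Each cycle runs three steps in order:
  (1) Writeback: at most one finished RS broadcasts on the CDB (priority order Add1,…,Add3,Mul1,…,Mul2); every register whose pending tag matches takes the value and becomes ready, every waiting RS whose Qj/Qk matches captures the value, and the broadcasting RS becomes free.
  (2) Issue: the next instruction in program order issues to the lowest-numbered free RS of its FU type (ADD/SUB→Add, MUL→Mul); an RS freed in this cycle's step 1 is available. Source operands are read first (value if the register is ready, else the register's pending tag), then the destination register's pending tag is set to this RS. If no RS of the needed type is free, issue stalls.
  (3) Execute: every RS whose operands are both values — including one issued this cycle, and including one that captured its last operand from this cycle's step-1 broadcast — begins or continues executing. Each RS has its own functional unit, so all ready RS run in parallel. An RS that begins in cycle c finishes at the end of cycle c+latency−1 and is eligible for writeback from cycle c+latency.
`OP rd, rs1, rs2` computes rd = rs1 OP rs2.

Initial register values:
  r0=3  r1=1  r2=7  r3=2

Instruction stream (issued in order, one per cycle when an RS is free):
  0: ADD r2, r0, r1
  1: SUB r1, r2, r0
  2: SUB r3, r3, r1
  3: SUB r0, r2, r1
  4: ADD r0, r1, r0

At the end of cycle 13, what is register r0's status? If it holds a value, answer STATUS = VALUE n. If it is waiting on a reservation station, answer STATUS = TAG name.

  c1: issue ADD r2<-Add1  regs: r0:3,r1:1,r2:Add1,r3:2
  c2: issue SUB r1<-Add2  regs: r0:3,r1:Add2,r2:Add1,r3:2
  c3: issue SUB r3<-Add3  regs: r0:3,r1:Add2,r2:Add1,r3:Add3
  c4: CDB Add1=4; issue SUB r0<-Add1  regs: r0:Add1,r1:Add2,r2:4,r3:Add3
  c5: stall  regs: r0:Add1,r1:Add2,r2:4,r3:Add3
  c6: stall  regs: r0:Add1,r1:Add2,r2:4,r3:Add3
  c7: CDB Add2=1; issue ADD r0<-Add2  regs: r0:Add2,r1:1,r2:4,r3:Add3
  c8: -  regs: r0:Add2,r1:1,r2:4,r3:Add3
  c9: -  regs: r0:Add2,r1:1,r2:4,r3:Add3
  c10: CDB Add1=3  regs: r0:Add2,r1:1,r2:4,r3:Add3
  c11: CDB Add3=1  regs: r0:Add2,r1:1,r2:4,r3:1
  c12: -  regs: r0:Add2,r1:1,r2:4,r3:1
  c13: CDB Add2=4  regs: r0:4,r1:1,r2:4,r3:1

STATUS = VALUE 4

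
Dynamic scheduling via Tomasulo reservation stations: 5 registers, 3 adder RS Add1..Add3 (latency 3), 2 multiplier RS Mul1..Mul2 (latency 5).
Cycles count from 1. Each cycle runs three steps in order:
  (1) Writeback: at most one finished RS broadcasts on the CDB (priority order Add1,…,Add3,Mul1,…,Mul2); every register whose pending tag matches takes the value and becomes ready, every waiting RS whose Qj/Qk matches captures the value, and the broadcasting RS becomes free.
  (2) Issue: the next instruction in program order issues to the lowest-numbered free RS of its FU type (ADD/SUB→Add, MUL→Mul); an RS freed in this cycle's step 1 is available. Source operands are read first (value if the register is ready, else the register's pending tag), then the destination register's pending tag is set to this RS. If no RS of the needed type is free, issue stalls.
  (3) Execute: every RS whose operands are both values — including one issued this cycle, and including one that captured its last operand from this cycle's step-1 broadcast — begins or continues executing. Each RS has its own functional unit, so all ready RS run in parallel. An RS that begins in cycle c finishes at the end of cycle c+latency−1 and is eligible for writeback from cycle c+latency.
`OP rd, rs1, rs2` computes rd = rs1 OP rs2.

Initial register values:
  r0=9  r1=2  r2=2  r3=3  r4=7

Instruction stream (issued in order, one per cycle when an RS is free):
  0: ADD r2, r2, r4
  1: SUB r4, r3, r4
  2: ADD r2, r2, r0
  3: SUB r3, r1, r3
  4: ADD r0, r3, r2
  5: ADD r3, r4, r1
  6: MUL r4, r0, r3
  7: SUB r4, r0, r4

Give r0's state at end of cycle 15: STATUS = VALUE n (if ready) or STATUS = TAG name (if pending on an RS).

STATUS = VALUE 17

  c1: issue ADD r2<-Add1  regs: r0:9,r1:2,r2:Add1,r3:3,r4:7
  c2: issue SUB r4<-Add2  regs: r0:9,r1:2,r2:Add1,r3:3,r4:Add2
  c3: issue ADD r2<-Add3  regs: r0:9,r1:2,r2:Add3,r3:3,r4:Add2
  c4: CDB Add1=9; issue SUB r3<-Add1  regs: r0:9,r1:2,r2:Add3,r3:Add1,r4:Add2
  c5: CDB Add2=-4; issue ADD r0<-Add2  regs: r0:Add2,r1:2,r2:Add3,r3:Add1,r4:-4
  c6: stall  regs: r0:Add2,r1:2,r2:Add3,r3:Add1,r4:-4
  c7: CDB Add1=-1; issue ADD r3<-Add1  regs: r0:Add2,r1:2,r2:Add3,r3:Add1,r4:-4
  c8: CDB Add3=18; issue MUL r4<-Mul1  regs: r0:Add2,r1:2,r2:18,r3:Add1,r4:Mul1
  c9: issue SUB r4<-Add3  regs: r0:Add2,r1:2,r2:18,r3:Add1,r4:Add3
  c10: CDB Add1=-2  regs: r0:Add2,r1:2,r2:18,r3:-2,r4:Add3
  c11: CDB Add2=17  regs: r0:17,r1:2,r2:18,r3:-2,r4:Add3
  c12: -  regs: r0:17,r1:2,r2:18,r3:-2,r4:Add3
  c13: -  regs: r0:17,r1:2,r2:18,r3:-2,r4:Add3
  c14: -  regs: r0:17,r1:2,r2:18,r3:-2,r4:Add3
  c15: -  regs: r0:17,r1:2,r2:18,r3:-2,r4:Add3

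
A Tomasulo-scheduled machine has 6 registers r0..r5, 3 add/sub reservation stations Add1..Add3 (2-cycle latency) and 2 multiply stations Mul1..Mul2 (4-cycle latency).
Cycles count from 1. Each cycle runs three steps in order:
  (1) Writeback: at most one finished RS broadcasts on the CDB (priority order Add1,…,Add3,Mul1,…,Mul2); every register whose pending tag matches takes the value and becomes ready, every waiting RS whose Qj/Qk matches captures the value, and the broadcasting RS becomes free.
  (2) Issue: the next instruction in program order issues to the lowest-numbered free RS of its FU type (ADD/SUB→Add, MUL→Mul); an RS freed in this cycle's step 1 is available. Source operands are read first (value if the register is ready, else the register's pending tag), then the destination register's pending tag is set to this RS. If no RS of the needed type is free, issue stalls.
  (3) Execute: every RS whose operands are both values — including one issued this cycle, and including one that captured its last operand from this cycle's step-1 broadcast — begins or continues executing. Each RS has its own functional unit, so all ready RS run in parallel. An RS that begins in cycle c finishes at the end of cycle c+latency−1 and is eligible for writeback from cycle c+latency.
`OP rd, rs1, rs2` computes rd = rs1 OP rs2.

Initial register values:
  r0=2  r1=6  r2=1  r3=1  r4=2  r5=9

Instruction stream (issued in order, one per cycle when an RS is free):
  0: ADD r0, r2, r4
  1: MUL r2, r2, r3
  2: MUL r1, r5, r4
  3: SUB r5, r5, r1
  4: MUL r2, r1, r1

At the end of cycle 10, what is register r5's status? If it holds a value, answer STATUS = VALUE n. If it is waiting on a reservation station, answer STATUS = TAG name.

STATUS = VALUE -9

c1: issue ADD r0<-Add1 | r0:Add1,r1:6,r2:1,r3:1,r4:2,r5:9
c2: issue MUL r2<-Mul1 | r0:Add1,r1:6,r2:Mul1,r3:1,r4:2,r5:9
c3: CDB Add1=3; issue MUL r1<-Mul2 | r0:3,r1:Mul2,r2:Mul1,r3:1,r4:2,r5:9
c4: issue SUB r5<-Add1 | r0:3,r1:Mul2,r2:Mul1,r3:1,r4:2,r5:Add1
c5: stall | r0:3,r1:Mul2,r2:Mul1,r3:1,r4:2,r5:Add1
c6: CDB Mul1=1; issue MUL r2<-Mul1 | r0:3,r1:Mul2,r2:Mul1,r3:1,r4:2,r5:Add1
c7: CDB Mul2=18 | r0:3,r1:18,r2:Mul1,r3:1,r4:2,r5:Add1
c8: - | r0:3,r1:18,r2:Mul1,r3:1,r4:2,r5:Add1
c9: CDB Add1=-9 | r0:3,r1:18,r2:Mul1,r3:1,r4:2,r5:-9
c10: - | r0:3,r1:18,r2:Mul1,r3:1,r4:2,r5:-9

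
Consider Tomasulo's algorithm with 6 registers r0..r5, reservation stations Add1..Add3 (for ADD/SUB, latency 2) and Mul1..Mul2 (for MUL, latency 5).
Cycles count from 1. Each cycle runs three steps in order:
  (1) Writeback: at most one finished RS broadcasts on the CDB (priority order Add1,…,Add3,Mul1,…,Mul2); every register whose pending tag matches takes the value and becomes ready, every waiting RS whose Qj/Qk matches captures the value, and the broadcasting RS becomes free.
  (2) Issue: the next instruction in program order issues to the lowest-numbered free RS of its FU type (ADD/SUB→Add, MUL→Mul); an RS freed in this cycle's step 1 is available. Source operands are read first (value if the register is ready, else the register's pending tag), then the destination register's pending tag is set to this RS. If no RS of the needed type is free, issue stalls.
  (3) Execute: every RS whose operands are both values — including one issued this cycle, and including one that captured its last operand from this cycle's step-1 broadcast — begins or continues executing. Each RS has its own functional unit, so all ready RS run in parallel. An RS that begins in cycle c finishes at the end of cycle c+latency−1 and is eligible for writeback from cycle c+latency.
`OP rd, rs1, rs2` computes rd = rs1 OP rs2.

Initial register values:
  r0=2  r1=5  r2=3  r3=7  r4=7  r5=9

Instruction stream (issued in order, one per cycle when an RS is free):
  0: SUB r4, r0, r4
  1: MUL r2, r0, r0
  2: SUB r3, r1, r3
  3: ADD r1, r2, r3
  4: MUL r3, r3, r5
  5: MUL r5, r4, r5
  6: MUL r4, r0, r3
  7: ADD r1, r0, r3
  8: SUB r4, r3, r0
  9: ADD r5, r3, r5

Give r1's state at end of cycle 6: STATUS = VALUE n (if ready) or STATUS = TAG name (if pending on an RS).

STATUS = TAG Add2

cycle 1: issue SUB r4<-Add1 // r0:2,r1:5,r2:3,r3:7,r4:Add1,r5:9
cycle 2: issue MUL r2<-Mul1 // r0:2,r1:5,r2:Mul1,r3:7,r4:Add1,r5:9
cycle 3: CDB Add1=-5; issue SUB r3<-Add1 // r0:2,r1:5,r2:Mul1,r3:Add1,r4:-5,r5:9
cycle 4: issue ADD r1<-Add2 // r0:2,r1:Add2,r2:Mul1,r3:Add1,r4:-5,r5:9
cycle 5: CDB Add1=-2; issue MUL r3<-Mul2 // r0:2,r1:Add2,r2:Mul1,r3:Mul2,r4:-5,r5:9
cycle 6: stall // r0:2,r1:Add2,r2:Mul1,r3:Mul2,r4:-5,r5:9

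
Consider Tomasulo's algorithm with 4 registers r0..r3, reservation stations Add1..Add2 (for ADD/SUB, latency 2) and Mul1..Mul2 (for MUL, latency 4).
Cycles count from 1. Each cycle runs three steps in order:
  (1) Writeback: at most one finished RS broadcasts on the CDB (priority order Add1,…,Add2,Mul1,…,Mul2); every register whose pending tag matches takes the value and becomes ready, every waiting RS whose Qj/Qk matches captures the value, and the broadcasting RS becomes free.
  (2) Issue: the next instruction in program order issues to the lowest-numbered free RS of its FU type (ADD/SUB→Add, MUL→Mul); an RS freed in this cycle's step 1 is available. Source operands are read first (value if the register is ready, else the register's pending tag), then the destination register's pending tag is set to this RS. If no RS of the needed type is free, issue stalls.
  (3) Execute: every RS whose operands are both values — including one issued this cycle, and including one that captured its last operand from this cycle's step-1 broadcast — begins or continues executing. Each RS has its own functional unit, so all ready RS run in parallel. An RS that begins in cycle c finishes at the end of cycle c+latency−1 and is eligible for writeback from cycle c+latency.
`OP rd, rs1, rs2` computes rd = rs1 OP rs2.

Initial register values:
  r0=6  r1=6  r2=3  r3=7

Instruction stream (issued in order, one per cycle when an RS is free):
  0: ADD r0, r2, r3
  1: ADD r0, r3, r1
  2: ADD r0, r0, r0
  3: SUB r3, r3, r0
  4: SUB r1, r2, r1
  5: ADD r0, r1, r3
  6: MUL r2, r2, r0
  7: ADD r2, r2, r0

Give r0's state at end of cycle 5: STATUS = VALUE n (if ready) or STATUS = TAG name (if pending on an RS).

STATUS = TAG Add1

  c1: issue ADD r0<-Add1  regs: r0:Add1,r1:6,r2:3,r3:7
  c2: issue ADD r0<-Add2  regs: r0:Add2,r1:6,r2:3,r3:7
  c3: CDB Add1=10; issue ADD r0<-Add1  regs: r0:Add1,r1:6,r2:3,r3:7
  c4: CDB Add2=13; issue SUB r3<-Add2  regs: r0:Add1,r1:6,r2:3,r3:Add2
  c5: stall  regs: r0:Add1,r1:6,r2:3,r3:Add2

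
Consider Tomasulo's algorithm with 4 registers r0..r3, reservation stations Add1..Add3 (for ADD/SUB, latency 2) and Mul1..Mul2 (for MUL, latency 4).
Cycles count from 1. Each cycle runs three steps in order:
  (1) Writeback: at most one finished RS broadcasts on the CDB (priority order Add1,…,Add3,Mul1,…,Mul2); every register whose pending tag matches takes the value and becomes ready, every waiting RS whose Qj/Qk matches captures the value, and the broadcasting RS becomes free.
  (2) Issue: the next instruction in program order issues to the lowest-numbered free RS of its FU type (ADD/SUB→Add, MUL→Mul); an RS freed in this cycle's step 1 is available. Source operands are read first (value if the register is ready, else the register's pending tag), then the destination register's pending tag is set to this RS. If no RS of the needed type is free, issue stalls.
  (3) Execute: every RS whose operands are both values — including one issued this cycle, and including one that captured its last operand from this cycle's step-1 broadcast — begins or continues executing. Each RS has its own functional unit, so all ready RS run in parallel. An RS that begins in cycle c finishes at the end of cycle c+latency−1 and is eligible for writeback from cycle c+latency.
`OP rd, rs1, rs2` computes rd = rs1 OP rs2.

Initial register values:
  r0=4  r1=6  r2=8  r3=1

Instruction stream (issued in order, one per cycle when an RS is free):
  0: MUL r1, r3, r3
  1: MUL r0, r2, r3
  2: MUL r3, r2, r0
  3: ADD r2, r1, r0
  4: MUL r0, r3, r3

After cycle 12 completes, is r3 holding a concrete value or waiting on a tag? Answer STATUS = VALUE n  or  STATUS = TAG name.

  c1: issue MUL r1<-Mul1  regs: r0:4,r1:Mul1,r2:8,r3:1
  c2: issue MUL r0<-Mul2  regs: r0:Mul2,r1:Mul1,r2:8,r3:1
  c3: stall  regs: r0:Mul2,r1:Mul1,r2:8,r3:1
  c4: stall  regs: r0:Mul2,r1:Mul1,r2:8,r3:1
  c5: CDB Mul1=1; issue MUL r3<-Mul1  regs: r0:Mul2,r1:1,r2:8,r3:Mul1
  c6: CDB Mul2=8; issue ADD r2<-Add1  regs: r0:8,r1:1,r2:Add1,r3:Mul1
  c7: issue MUL r0<-Mul2  regs: r0:Mul2,r1:1,r2:Add1,r3:Mul1
  c8: CDB Add1=9  regs: r0:Mul2,r1:1,r2:9,r3:Mul1
  c9: -  regs: r0:Mul2,r1:1,r2:9,r3:Mul1
  c10: CDB Mul1=64  regs: r0:Mul2,r1:1,r2:9,r3:64
  c11: -  regs: r0:Mul2,r1:1,r2:9,r3:64
  c12: -  regs: r0:Mul2,r1:1,r2:9,r3:64

STATUS = VALUE 64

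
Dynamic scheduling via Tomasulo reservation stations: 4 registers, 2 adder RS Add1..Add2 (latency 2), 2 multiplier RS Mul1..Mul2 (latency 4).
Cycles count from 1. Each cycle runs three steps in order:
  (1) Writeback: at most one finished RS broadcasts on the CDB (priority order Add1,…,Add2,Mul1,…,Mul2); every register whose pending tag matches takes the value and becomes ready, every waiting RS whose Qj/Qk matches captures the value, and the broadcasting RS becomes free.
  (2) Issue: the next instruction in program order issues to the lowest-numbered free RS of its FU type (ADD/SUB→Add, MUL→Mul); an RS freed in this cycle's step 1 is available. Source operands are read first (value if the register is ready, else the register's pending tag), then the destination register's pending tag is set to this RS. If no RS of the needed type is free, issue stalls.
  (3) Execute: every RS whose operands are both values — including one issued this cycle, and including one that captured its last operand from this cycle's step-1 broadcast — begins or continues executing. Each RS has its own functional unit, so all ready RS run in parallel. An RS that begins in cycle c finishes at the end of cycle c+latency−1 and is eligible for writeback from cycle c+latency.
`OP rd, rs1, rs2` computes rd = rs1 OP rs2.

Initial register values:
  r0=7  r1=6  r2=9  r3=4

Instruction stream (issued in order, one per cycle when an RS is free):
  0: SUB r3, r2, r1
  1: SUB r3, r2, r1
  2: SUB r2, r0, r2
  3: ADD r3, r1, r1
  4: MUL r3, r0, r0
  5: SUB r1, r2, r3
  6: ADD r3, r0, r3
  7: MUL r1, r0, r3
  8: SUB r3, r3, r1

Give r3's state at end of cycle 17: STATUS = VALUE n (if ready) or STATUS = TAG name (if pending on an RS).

cycle 1: issue SUB r3<-Add1 // r0:7,r1:6,r2:9,r3:Add1
cycle 2: issue SUB r3<-Add2 // r0:7,r1:6,r2:9,r3:Add2
cycle 3: CDB Add1=3; issue SUB r2<-Add1 // r0:7,r1:6,r2:Add1,r3:Add2
cycle 4: CDB Add2=3; issue ADD r3<-Add2 // r0:7,r1:6,r2:Add1,r3:Add2
cycle 5: CDB Add1=-2; issue MUL r3<-Mul1 // r0:7,r1:6,r2:-2,r3:Mul1
cycle 6: CDB Add2=12; issue SUB r1<-Add1 // r0:7,r1:Add1,r2:-2,r3:Mul1
cycle 7: issue ADD r3<-Add2 // r0:7,r1:Add1,r2:-2,r3:Add2
cycle 8: issue MUL r1<-Mul2 // r0:7,r1:Mul2,r2:-2,r3:Add2
cycle 9: CDB Mul1=49; stall // r0:7,r1:Mul2,r2:-2,r3:Add2
cycle 10: stall // r0:7,r1:Mul2,r2:-2,r3:Add2
cycle 11: CDB Add1=-51; issue SUB r3<-Add1 // r0:7,r1:Mul2,r2:-2,r3:Add1
cycle 12: CDB Add2=56 // r0:7,r1:Mul2,r2:-2,r3:Add1
cycle 13: - // r0:7,r1:Mul2,r2:-2,r3:Add1
cycle 14: - // r0:7,r1:Mul2,r2:-2,r3:Add1
cycle 15: - // r0:7,r1:Mul2,r2:-2,r3:Add1
cycle 16: CDB Mul2=392 // r0:7,r1:392,r2:-2,r3:Add1
cycle 17: - // r0:7,r1:392,r2:-2,r3:Add1

STATUS = TAG Add1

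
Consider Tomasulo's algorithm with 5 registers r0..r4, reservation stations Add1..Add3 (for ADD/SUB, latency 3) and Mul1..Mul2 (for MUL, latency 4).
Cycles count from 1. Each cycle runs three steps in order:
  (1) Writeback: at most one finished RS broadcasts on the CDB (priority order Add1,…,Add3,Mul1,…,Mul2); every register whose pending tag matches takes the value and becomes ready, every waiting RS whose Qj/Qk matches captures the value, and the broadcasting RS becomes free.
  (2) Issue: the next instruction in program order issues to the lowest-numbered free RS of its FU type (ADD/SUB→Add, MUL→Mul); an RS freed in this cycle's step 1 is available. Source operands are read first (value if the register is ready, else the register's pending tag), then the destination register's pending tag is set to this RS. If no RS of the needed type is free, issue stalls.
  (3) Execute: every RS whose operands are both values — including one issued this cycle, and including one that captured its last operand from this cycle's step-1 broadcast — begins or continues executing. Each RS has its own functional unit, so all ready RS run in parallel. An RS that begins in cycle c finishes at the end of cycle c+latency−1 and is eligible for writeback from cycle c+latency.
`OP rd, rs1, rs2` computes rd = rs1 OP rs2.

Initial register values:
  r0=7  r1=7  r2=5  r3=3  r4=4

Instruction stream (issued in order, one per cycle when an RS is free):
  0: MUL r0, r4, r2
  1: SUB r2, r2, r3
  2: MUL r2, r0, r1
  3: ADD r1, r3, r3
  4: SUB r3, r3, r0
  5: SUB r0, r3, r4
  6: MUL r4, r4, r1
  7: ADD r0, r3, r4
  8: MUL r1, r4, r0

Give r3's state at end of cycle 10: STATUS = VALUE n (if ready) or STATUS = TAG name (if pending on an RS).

cycle 1: issue MUL r0<-Mul1 // r0:Mul1,r1:7,r2:5,r3:3,r4:4
cycle 2: issue SUB r2<-Add1 // r0:Mul1,r1:7,r2:Add1,r3:3,r4:4
cycle 3: issue MUL r2<-Mul2 // r0:Mul1,r1:7,r2:Mul2,r3:3,r4:4
cycle 4: issue ADD r1<-Add2 // r0:Mul1,r1:Add2,r2:Mul2,r3:3,r4:4
cycle 5: CDB Add1=2; issue SUB r3<-Add1 // r0:Mul1,r1:Add2,r2:Mul2,r3:Add1,r4:4
cycle 6: CDB Mul1=20; issue SUB r0<-Add3 // r0:Add3,r1:Add2,r2:Mul2,r3:Add1,r4:4
cycle 7: CDB Add2=6; issue MUL r4<-Mul1 // r0:Add3,r1:6,r2:Mul2,r3:Add1,r4:Mul1
cycle 8: issue ADD r0<-Add2 // r0:Add2,r1:6,r2:Mul2,r3:Add1,r4:Mul1
cycle 9: CDB Add1=-17; stall // r0:Add2,r1:6,r2:Mul2,r3:-17,r4:Mul1
cycle 10: CDB Mul2=140; issue MUL r1<-Mul2 // r0:Add2,r1:Mul2,r2:140,r3:-17,r4:Mul1

STATUS = VALUE -17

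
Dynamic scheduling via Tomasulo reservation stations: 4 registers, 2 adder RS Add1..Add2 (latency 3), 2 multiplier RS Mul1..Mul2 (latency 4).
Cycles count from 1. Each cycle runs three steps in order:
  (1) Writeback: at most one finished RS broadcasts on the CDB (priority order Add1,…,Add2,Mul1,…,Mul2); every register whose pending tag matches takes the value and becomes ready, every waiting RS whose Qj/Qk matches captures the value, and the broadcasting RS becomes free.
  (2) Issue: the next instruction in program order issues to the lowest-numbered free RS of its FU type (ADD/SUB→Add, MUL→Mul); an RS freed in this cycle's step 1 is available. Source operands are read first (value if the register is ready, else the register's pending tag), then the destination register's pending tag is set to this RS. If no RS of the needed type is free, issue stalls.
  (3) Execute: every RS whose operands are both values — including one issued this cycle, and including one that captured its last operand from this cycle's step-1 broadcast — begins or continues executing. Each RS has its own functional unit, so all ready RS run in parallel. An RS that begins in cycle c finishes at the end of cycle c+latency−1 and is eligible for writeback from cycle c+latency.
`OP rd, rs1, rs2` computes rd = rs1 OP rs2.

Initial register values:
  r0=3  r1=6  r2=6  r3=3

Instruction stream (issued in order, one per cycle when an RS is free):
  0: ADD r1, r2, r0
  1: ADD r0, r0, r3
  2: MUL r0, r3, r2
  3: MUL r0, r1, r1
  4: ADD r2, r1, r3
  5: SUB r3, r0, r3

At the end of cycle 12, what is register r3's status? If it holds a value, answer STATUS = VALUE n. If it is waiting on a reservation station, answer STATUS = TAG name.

STATUS = VALUE 78

  c1: issue ADD r1<-Add1  regs: r0:3,r1:Add1,r2:6,r3:3
  c2: issue ADD r0<-Add2  regs: r0:Add2,r1:Add1,r2:6,r3:3
  c3: issue MUL r0<-Mul1  regs: r0:Mul1,r1:Add1,r2:6,r3:3
  c4: CDB Add1=9; issue MUL r0<-Mul2  regs: r0:Mul2,r1:9,r2:6,r3:3
  c5: CDB Add2=6; issue ADD r2<-Add1  regs: r0:Mul2,r1:9,r2:Add1,r3:3
  c6: issue SUB r3<-Add2  regs: r0:Mul2,r1:9,r2:Add1,r3:Add2
  c7: CDB Mul1=18  regs: r0:Mul2,r1:9,r2:Add1,r3:Add2
  c8: CDB Add1=12  regs: r0:Mul2,r1:9,r2:12,r3:Add2
  c9: CDB Mul2=81  regs: r0:81,r1:9,r2:12,r3:Add2
  c10: -  regs: r0:81,r1:9,r2:12,r3:Add2
  c11: -  regs: r0:81,r1:9,r2:12,r3:Add2
  c12: CDB Add2=78  regs: r0:81,r1:9,r2:12,r3:78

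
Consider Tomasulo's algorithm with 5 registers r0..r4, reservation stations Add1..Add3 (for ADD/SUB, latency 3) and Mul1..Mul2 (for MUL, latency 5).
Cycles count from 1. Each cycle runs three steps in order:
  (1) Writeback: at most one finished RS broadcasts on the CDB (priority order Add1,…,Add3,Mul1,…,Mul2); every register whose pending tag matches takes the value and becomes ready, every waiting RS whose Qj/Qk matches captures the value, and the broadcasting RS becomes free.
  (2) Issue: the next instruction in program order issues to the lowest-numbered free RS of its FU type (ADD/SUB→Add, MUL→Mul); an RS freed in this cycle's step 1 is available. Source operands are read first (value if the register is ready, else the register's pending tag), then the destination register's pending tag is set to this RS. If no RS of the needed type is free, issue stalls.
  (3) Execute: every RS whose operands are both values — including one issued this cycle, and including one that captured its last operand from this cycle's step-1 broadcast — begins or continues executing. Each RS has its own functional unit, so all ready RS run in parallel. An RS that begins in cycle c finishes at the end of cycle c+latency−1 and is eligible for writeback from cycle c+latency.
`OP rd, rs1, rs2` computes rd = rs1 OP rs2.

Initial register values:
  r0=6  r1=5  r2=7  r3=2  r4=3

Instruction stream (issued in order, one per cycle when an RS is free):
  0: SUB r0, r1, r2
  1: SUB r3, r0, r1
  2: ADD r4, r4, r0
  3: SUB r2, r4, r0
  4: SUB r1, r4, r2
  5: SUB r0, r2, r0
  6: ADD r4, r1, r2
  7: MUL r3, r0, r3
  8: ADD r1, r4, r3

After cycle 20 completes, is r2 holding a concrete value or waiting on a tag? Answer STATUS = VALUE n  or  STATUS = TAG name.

STATUS = VALUE 3

c1: issue SUB r0<-Add1 | r0:Add1,r1:5,r2:7,r3:2,r4:3
c2: issue SUB r3<-Add2 | r0:Add1,r1:5,r2:7,r3:Add2,r4:3
c3: issue ADD r4<-Add3 | r0:Add1,r1:5,r2:7,r3:Add2,r4:Add3
c4: CDB Add1=-2; issue SUB r2<-Add1 | r0:-2,r1:5,r2:Add1,r3:Add2,r4:Add3
c5: stall | r0:-2,r1:5,r2:Add1,r3:Add2,r4:Add3
c6: stall | r0:-2,r1:5,r2:Add1,r3:Add2,r4:Add3
c7: CDB Add2=-7; issue SUB r1<-Add2 | r0:-2,r1:Add2,r2:Add1,r3:-7,r4:Add3
c8: CDB Add3=1; issue SUB r0<-Add3 | r0:Add3,r1:Add2,r2:Add1,r3:-7,r4:1
c9: stall | r0:Add3,r1:Add2,r2:Add1,r3:-7,r4:1
c10: stall | r0:Add3,r1:Add2,r2:Add1,r3:-7,r4:1
c11: CDB Add1=3; issue ADD r4<-Add1 | r0:Add3,r1:Add2,r2:3,r3:-7,r4:Add1
c12: issue MUL r3<-Mul1 | r0:Add3,r1:Add2,r2:3,r3:Mul1,r4:Add1
c13: stall | r0:Add3,r1:Add2,r2:3,r3:Mul1,r4:Add1
c14: CDB Add2=-2; issue ADD r1<-Add2 | r0:Add3,r1:Add2,r2:3,r3:Mul1,r4:Add1
c15: CDB Add3=5 | r0:5,r1:Add2,r2:3,r3:Mul1,r4:Add1
c16: - | r0:5,r1:Add2,r2:3,r3:Mul1,r4:Add1
c17: CDB Add1=1 | r0:5,r1:Add2,r2:3,r3:Mul1,r4:1
c18: - | r0:5,r1:Add2,r2:3,r3:Mul1,r4:1
c19: - | r0:5,r1:Add2,r2:3,r3:Mul1,r4:1
c20: CDB Mul1=-35 | r0:5,r1:Add2,r2:3,r3:-35,r4:1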